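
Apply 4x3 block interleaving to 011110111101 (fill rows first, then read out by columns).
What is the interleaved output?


Matrix:
  011
  110
  111
  101
Read columns: 011111101011

011111101011


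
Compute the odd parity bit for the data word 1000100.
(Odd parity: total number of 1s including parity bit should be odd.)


Number of 1s in data: 2
Parity bit: 1

1


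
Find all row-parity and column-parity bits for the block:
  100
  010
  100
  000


Row parities: 1110
Column parities: 010

Row P: 1110, Col P: 010, Corner: 1


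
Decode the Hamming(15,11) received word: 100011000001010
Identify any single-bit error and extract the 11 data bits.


Syndrome = 0: no error detected

Data: 01100001010 (no errors)


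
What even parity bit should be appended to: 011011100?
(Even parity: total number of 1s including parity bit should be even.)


Number of 1s in data: 5
Parity bit: 1

1


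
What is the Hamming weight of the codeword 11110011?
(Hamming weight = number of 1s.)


Counting 1s in 11110011

6


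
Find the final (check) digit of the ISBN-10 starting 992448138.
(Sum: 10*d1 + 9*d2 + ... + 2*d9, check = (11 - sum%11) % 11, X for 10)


Weighted sum: 308
308 mod 11 = 0

Check digit: 0


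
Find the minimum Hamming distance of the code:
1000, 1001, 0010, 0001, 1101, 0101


Comparing all pairs, minimum distance: 1
Can detect 0 errors, correct 0 errors

1


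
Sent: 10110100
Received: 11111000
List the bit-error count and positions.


XOR: 01001100

3 error(s) at position(s): 1, 4, 5


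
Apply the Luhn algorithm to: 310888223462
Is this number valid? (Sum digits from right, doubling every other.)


Luhn sum = 51
51 mod 10 = 1

Invalid (Luhn sum mod 10 = 1)


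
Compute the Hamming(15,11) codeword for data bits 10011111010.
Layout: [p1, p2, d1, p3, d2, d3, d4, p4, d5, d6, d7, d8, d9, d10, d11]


Parity bits: p1=0, p2=1, p3=1, p4=1

011100111111010


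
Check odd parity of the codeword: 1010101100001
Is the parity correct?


Number of 1s: 6

No, parity error (6 ones)


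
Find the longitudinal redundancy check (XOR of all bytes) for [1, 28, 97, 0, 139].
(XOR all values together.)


XOR chain: 1 ^ 28 ^ 97 ^ 0 ^ 139 = 247

247


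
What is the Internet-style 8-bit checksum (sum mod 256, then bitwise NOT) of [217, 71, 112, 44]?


Sum = 444 mod 256 = 188
Complement = 67

67


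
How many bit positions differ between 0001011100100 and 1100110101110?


XOR: 1101101001010
Count of 1s: 7

7


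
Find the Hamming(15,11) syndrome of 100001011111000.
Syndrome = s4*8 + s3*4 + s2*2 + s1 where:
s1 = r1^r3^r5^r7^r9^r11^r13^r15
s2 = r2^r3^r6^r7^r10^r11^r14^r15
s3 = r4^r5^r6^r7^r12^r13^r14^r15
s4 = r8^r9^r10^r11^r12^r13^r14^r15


s1=1, s2=1, s3=0, s4=1

Syndrome = 11 (error at position 11)


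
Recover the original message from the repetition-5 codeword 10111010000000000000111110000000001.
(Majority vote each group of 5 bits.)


Groups: 10111, 01000, 00000, 00000, 11111, 00000, 00001
Majority votes: 1000100

1000100


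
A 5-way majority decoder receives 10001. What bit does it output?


Ones: 2 out of 5
Threshold: 3

0 (2/5 voted 1)


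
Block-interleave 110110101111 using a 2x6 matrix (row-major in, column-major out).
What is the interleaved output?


Matrix:
  110110
  101111
Read columns: 111001111101

111001111101


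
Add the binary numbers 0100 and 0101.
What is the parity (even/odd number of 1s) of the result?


0100 = 4
0101 = 5
Sum = 9 = 1001
1s count = 2

even parity (2 ones in 1001)


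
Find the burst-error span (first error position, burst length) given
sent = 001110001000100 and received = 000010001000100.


XOR: 001100000000000

Burst at position 2, length 2


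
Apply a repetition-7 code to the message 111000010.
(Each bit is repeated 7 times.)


Each bit -> 7 copies

111111111111111111111000000000000000000000000000011111110000000


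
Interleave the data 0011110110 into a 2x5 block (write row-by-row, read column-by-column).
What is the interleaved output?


Matrix:
  00111
  10110
Read columns: 0100111110

0100111110


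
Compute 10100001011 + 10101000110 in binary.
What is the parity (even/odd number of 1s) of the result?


10100001011 = 1291
10101000110 = 1350
Sum = 2641 = 101001010001
1s count = 5

odd parity (5 ones in 101001010001)


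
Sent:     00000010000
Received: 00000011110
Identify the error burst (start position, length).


XOR: 00000001110

Burst at position 7, length 3


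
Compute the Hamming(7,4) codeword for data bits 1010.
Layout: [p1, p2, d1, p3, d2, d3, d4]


Parity bits: p1=1, p2=0, p3=1

1011010


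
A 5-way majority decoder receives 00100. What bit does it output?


Ones: 1 out of 5
Threshold: 3

0 (1/5 voted 1)


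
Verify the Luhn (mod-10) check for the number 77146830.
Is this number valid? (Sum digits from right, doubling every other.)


Luhn sum = 35
35 mod 10 = 5

Invalid (Luhn sum mod 10 = 5)


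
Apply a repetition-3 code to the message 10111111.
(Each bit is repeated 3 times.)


Each bit -> 3 copies

111000111111111111111111


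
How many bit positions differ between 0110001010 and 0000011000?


XOR: 0110010010
Count of 1s: 4

4


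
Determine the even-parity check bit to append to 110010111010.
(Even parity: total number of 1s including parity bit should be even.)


Number of 1s in data: 7
Parity bit: 1

1


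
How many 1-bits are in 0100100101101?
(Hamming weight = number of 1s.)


Counting 1s in 0100100101101

6


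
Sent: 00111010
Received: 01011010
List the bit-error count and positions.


XOR: 01100000

2 error(s) at position(s): 1, 2


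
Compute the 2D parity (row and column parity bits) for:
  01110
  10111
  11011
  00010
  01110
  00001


Row parities: 100111
Column parities: 01111

Row P: 100111, Col P: 01111, Corner: 0


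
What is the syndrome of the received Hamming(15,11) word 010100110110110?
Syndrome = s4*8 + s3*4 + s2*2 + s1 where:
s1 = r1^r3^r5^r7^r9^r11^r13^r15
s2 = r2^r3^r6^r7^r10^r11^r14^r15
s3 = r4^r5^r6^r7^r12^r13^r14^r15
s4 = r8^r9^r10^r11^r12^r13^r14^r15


s1=1, s2=1, s3=0, s4=1

Syndrome = 11 (error at position 11)


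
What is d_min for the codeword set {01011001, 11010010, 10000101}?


Comparing all pairs, minimum distance: 4
Can detect 3 errors, correct 1 errors

4


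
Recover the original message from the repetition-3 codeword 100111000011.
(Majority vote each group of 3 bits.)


Groups: 100, 111, 000, 011
Majority votes: 0101

0101


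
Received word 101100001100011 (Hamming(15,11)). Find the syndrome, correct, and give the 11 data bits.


Syndrome = 4: error at position 4

Data: 10001100011 (corrected bit 4)


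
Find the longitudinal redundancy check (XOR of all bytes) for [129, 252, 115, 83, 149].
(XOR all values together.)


XOR chain: 129 ^ 252 ^ 115 ^ 83 ^ 149 = 200

200


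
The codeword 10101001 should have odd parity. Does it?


Number of 1s: 4

No, parity error (4 ones)


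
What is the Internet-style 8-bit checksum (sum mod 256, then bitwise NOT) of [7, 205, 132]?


Sum = 344 mod 256 = 88
Complement = 167

167


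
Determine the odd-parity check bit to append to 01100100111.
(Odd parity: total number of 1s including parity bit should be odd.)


Number of 1s in data: 6
Parity bit: 1

1


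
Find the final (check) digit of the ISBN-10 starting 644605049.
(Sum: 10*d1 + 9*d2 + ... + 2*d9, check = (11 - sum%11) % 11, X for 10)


Weighted sum: 225
225 mod 11 = 5

Check digit: 6


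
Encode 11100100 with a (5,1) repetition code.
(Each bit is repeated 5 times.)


Each bit -> 5 copies

1111111111111110000000000111110000000000


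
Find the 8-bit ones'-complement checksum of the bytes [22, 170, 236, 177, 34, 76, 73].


Sum = 788 mod 256 = 20
Complement = 235

235


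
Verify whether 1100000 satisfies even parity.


Number of 1s: 2

Yes, parity is correct (2 ones)


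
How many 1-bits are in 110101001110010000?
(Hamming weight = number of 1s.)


Counting 1s in 110101001110010000

8


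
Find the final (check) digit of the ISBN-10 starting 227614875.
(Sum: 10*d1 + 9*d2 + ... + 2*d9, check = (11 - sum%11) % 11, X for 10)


Weighted sum: 225
225 mod 11 = 5

Check digit: 6


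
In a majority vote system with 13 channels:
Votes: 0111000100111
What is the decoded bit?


Ones: 7 out of 13
Threshold: 7

1 (7/13 voted 1)


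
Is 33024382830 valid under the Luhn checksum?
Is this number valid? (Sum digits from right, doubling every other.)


Luhn sum = 49
49 mod 10 = 9

Invalid (Luhn sum mod 10 = 9)


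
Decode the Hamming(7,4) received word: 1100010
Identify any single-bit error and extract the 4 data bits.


Syndrome = 5: error at position 5

Data: 0110 (corrected bit 5)


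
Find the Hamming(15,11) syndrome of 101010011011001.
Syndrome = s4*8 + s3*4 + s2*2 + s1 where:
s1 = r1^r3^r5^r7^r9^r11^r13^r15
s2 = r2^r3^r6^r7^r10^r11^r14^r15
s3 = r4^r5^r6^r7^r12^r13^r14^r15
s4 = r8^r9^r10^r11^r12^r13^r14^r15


s1=0, s2=1, s3=1, s4=1

Syndrome = 14 (error at position 14)


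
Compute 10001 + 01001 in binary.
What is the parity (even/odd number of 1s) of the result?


10001 = 17
01001 = 9
Sum = 26 = 11010
1s count = 3

odd parity (3 ones in 11010)


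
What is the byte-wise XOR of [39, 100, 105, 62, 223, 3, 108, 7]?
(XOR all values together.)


XOR chain: 39 ^ 100 ^ 105 ^ 62 ^ 223 ^ 3 ^ 108 ^ 7 = 163

163


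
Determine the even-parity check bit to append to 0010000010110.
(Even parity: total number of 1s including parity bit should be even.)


Number of 1s in data: 4
Parity bit: 0

0


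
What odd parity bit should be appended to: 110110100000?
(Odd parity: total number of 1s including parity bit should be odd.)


Number of 1s in data: 5
Parity bit: 0

0


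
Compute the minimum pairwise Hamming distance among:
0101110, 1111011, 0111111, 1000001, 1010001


Comparing all pairs, minimum distance: 1
Can detect 0 errors, correct 0 errors

1


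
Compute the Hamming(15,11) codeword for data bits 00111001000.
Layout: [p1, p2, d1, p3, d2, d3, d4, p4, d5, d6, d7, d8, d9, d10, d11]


Parity bits: p1=0, p2=0, p3=1, p4=0

000101101001000


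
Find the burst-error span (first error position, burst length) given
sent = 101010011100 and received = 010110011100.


XOR: 111100000000

Burst at position 0, length 4


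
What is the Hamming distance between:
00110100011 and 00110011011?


XOR: 00000111000
Count of 1s: 3

3


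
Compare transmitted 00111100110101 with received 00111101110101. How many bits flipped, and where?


XOR: 00000001000000

1 error(s) at position(s): 7


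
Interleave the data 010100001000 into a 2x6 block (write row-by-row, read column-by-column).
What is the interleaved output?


Matrix:
  010100
  001000
Read columns: 001001100000

001001100000


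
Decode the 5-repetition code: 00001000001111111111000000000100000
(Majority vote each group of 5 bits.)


Groups: 00001, 00000, 11111, 11111, 00000, 00001, 00000
Majority votes: 0011000

0011000


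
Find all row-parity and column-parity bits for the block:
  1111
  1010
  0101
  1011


Row parities: 0001
Column parities: 1011

Row P: 0001, Col P: 1011, Corner: 1


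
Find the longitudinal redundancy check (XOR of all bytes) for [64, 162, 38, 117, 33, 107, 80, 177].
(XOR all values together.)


XOR chain: 64 ^ 162 ^ 38 ^ 117 ^ 33 ^ 107 ^ 80 ^ 177 = 26

26


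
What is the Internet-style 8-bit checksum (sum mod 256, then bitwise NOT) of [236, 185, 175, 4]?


Sum = 600 mod 256 = 88
Complement = 167

167


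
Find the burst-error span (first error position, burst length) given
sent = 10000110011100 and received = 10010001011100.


XOR: 00010111000000

Burst at position 3, length 5


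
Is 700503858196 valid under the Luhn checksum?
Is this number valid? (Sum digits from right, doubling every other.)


Luhn sum = 48
48 mod 10 = 8

Invalid (Luhn sum mod 10 = 8)


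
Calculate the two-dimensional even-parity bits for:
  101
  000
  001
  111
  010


Row parities: 00111
Column parities: 001

Row P: 00111, Col P: 001, Corner: 1


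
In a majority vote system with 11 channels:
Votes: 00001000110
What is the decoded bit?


Ones: 3 out of 11
Threshold: 6

0 (3/11 voted 1)


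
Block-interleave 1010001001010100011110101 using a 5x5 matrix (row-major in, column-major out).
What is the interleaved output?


Matrix:
  10100
  01001
  01010
  00111
  10101
Read columns: 1000101100100110011001011

1000101100100110011001011


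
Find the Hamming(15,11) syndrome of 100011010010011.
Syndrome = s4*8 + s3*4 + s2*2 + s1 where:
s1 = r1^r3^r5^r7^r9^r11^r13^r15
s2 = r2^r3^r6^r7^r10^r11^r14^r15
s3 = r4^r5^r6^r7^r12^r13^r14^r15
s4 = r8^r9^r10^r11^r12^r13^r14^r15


s1=0, s2=0, s3=0, s4=0

Syndrome = 0 (no error)


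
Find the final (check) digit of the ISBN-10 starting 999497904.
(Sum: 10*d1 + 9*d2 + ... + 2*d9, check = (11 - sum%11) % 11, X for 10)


Weighted sum: 404
404 mod 11 = 8

Check digit: 3


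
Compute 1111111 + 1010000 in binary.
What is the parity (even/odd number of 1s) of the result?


1111111 = 127
1010000 = 80
Sum = 207 = 11001111
1s count = 6

even parity (6 ones in 11001111)


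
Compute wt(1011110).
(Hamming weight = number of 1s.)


Counting 1s in 1011110

5


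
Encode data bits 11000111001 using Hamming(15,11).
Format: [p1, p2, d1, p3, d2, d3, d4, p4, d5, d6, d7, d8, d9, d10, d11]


Parity bits: p1=0, p2=0, p3=1, p4=0

001110000111001


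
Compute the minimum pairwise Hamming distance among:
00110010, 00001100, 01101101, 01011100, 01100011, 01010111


Comparing all pairs, minimum distance: 2
Can detect 1 errors, correct 0 errors

2


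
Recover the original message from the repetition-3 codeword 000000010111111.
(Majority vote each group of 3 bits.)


Groups: 000, 000, 010, 111, 111
Majority votes: 00011

00011


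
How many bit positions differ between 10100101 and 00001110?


XOR: 10101011
Count of 1s: 5

5


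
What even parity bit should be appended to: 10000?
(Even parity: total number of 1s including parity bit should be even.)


Number of 1s in data: 1
Parity bit: 1

1


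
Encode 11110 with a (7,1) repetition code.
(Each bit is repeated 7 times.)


Each bit -> 7 copies

11111111111111111111111111110000000


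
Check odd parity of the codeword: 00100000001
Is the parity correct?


Number of 1s: 2

No, parity error (2 ones)


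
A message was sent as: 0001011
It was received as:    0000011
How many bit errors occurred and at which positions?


XOR: 0001000

1 error(s) at position(s): 3


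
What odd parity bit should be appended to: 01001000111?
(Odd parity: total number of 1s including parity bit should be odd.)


Number of 1s in data: 5
Parity bit: 0

0


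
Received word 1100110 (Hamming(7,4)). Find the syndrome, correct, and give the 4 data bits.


Syndrome = 0: no error detected

Data: 0110 (no errors)


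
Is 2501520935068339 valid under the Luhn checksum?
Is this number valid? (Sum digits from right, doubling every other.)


Luhn sum = 64
64 mod 10 = 4

Invalid (Luhn sum mod 10 = 4)


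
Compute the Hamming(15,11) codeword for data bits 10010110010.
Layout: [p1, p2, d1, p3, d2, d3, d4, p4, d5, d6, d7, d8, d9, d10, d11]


Parity bits: p1=1, p2=1, p3=0, p4=1

111000110110010


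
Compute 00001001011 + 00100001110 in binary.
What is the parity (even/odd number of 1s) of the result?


00001001011 = 75
00100001110 = 270
Sum = 345 = 101011001
1s count = 5

odd parity (5 ones in 101011001)


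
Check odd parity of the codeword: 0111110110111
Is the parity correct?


Number of 1s: 10

No, parity error (10 ones)


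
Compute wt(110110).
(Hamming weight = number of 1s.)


Counting 1s in 110110

4


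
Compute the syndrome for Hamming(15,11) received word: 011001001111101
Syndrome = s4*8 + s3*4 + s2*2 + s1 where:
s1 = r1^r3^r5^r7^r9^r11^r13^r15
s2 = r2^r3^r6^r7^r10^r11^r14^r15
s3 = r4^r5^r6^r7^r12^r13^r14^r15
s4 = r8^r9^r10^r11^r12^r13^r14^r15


s1=1, s2=0, s3=0, s4=0

Syndrome = 1 (error at position 1)


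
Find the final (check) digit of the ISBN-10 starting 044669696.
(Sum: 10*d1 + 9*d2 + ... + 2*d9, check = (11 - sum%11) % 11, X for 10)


Weighted sum: 254
254 mod 11 = 1

Check digit: X


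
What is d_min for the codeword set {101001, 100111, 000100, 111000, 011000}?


Comparing all pairs, minimum distance: 1
Can detect 0 errors, correct 0 errors

1


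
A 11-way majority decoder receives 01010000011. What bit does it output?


Ones: 4 out of 11
Threshold: 6

0 (4/11 voted 1)


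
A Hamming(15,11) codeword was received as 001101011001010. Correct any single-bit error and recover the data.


Syndrome = 2: error at position 2

Data: 10101001010 (corrected bit 2)


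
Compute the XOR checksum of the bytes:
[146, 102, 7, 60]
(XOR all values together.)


XOR chain: 146 ^ 102 ^ 7 ^ 60 = 207

207


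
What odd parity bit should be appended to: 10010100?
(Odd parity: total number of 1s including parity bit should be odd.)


Number of 1s in data: 3
Parity bit: 0

0


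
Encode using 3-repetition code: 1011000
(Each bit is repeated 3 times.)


Each bit -> 3 copies

111000111111000000000


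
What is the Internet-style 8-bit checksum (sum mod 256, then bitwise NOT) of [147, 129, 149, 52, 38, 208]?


Sum = 723 mod 256 = 211
Complement = 44

44


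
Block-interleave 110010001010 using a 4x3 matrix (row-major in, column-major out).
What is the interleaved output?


Matrix:
  110
  010
  001
  010
Read columns: 100011010010

100011010010


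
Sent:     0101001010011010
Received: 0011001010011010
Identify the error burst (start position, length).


XOR: 0110000000000000

Burst at position 1, length 2


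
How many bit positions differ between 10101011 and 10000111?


XOR: 00101100
Count of 1s: 3

3


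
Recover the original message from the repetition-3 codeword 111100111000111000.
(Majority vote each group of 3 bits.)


Groups: 111, 100, 111, 000, 111, 000
Majority votes: 101010

101010


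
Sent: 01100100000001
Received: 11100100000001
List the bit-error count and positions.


XOR: 10000000000000

1 error(s) at position(s): 0


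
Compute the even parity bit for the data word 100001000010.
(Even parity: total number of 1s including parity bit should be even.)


Number of 1s in data: 3
Parity bit: 1

1


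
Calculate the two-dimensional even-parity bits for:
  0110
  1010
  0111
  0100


Row parities: 0011
Column parities: 1111

Row P: 0011, Col P: 1111, Corner: 0


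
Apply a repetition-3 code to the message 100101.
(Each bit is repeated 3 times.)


Each bit -> 3 copies

111000000111000111


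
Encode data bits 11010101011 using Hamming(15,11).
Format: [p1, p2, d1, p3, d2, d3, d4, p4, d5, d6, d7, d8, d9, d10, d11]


Parity bits: p1=0, p2=1, p3=1, p4=0

011110100101011


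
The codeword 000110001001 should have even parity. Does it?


Number of 1s: 4

Yes, parity is correct (4 ones)


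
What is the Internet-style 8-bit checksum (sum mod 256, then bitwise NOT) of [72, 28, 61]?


Sum = 161 mod 256 = 161
Complement = 94

94


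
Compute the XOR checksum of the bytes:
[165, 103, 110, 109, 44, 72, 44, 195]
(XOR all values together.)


XOR chain: 165 ^ 103 ^ 110 ^ 109 ^ 44 ^ 72 ^ 44 ^ 195 = 74

74


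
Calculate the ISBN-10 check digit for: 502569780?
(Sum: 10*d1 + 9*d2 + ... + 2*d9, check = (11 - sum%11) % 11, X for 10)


Weighted sum: 234
234 mod 11 = 3

Check digit: 8


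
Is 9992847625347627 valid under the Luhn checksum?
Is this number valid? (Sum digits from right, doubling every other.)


Luhn sum = 92
92 mod 10 = 2

Invalid (Luhn sum mod 10 = 2)


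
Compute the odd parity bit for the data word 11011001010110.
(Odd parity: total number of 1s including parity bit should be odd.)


Number of 1s in data: 8
Parity bit: 1

1


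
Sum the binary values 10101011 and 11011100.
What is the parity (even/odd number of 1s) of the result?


10101011 = 171
11011100 = 220
Sum = 391 = 110000111
1s count = 5

odd parity (5 ones in 110000111)


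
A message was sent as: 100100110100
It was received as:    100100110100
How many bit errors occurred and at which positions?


XOR: 000000000000

0 errors (received matches sent)


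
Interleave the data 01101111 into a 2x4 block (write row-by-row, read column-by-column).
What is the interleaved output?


Matrix:
  0110
  1111
Read columns: 01111101

01111101


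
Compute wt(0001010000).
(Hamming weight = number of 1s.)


Counting 1s in 0001010000

2


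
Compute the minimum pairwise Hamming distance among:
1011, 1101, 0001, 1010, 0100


Comparing all pairs, minimum distance: 1
Can detect 0 errors, correct 0 errors

1


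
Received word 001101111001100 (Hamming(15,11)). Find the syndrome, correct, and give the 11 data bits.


Syndrome = 6: error at position 6

Data: 10011001100 (corrected bit 6)


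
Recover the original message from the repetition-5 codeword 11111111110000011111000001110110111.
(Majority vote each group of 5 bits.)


Groups: 11111, 11111, 00000, 11111, 00000, 11101, 10111
Majority votes: 1101011

1101011


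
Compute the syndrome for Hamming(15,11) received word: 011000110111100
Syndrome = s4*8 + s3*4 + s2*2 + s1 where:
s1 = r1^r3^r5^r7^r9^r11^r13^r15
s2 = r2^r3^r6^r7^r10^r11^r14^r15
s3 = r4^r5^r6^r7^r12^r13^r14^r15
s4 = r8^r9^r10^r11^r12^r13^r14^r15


s1=0, s2=1, s3=1, s4=1

Syndrome = 14 (error at position 14)


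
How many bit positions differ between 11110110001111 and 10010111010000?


XOR: 01100001011111
Count of 1s: 8

8


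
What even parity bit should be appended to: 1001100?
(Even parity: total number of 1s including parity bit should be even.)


Number of 1s in data: 3
Parity bit: 1

1


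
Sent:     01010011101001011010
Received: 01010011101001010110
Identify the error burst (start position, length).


XOR: 00000000000000001100

Burst at position 16, length 2


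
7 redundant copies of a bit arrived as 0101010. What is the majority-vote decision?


Ones: 3 out of 7
Threshold: 4

0 (3/7 voted 1)


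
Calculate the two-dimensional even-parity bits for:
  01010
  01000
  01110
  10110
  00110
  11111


Row parities: 011101
Column parities: 00011

Row P: 011101, Col P: 00011, Corner: 0


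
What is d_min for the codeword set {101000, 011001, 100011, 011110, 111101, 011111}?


Comparing all pairs, minimum distance: 1
Can detect 0 errors, correct 0 errors

1


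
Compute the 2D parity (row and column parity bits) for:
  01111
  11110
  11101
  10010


Row parities: 0000
Column parities: 11110

Row P: 0000, Col P: 11110, Corner: 0


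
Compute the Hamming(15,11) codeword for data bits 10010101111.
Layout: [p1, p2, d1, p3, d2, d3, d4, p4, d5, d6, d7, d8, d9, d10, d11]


Parity bits: p1=0, p2=1, p3=1, p4=1

011100110101111


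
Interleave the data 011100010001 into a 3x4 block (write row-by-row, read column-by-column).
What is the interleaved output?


Matrix:
  0111
  0001
  0001
Read columns: 000100100111

000100100111


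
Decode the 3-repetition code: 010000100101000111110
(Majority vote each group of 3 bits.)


Groups: 010, 000, 100, 101, 000, 111, 110
Majority votes: 0001011

0001011


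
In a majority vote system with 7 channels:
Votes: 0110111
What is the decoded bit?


Ones: 5 out of 7
Threshold: 4

1 (5/7 voted 1)


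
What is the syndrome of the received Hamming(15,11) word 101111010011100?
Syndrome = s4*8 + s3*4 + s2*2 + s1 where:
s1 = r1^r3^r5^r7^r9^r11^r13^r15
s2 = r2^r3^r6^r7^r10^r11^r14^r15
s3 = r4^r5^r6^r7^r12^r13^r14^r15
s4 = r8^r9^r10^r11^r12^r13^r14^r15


s1=1, s2=1, s3=1, s4=0

Syndrome = 7 (error at position 7)


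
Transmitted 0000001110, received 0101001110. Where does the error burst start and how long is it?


XOR: 0101000000

Burst at position 1, length 3


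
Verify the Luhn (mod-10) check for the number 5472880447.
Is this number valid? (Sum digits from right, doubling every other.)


Luhn sum = 46
46 mod 10 = 6

Invalid (Luhn sum mod 10 = 6)


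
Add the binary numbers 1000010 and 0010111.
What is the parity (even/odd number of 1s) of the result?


1000010 = 66
0010111 = 23
Sum = 89 = 1011001
1s count = 4

even parity (4 ones in 1011001)


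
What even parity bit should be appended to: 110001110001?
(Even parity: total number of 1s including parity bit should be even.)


Number of 1s in data: 6
Parity bit: 0

0


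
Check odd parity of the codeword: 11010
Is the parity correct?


Number of 1s: 3

Yes, parity is correct (3 ones)


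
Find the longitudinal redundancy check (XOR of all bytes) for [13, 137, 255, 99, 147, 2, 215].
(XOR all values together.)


XOR chain: 13 ^ 137 ^ 255 ^ 99 ^ 147 ^ 2 ^ 215 = 94

94


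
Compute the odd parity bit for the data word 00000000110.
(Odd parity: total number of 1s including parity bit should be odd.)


Number of 1s in data: 2
Parity bit: 1

1


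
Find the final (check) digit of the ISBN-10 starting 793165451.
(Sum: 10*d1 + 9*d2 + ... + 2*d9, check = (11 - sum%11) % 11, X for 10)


Weighted sum: 276
276 mod 11 = 1

Check digit: X


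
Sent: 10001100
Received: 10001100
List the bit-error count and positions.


XOR: 00000000

0 errors (received matches sent)


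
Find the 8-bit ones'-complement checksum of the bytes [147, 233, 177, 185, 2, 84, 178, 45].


Sum = 1051 mod 256 = 27
Complement = 228

228


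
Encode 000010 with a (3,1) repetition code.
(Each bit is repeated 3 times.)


Each bit -> 3 copies

000000000000111000


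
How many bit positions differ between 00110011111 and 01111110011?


XOR: 01001101100
Count of 1s: 5

5


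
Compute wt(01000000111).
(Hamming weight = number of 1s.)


Counting 1s in 01000000111

4


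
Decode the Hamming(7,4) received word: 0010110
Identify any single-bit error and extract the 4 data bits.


Syndrome = 0: no error detected

Data: 1110 (no errors)


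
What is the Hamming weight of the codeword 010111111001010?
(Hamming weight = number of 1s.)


Counting 1s in 010111111001010

9


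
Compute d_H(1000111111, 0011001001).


XOR: 1011110110
Count of 1s: 7

7


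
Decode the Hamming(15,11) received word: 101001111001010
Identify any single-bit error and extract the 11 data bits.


Syndrome = 0: no error detected

Data: 10111001010 (no errors)


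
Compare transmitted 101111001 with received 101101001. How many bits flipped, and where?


XOR: 000010000

1 error(s) at position(s): 4


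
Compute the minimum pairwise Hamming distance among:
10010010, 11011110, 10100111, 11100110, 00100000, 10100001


Comparing all pairs, minimum distance: 2
Can detect 1 errors, correct 0 errors

2


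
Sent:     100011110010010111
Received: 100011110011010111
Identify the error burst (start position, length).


XOR: 000000000001000000

Burst at position 11, length 1


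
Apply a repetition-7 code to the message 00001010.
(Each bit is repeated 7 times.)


Each bit -> 7 copies

00000000000000000000000000001111111000000011111110000000


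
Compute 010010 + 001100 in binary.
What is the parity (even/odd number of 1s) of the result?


010010 = 18
001100 = 12
Sum = 30 = 11110
1s count = 4

even parity (4 ones in 11110)


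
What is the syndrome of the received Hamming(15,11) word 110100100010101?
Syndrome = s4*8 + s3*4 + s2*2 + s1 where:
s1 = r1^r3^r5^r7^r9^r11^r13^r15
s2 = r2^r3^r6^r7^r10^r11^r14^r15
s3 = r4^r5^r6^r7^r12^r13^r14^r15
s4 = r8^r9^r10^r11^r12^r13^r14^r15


s1=1, s2=0, s3=0, s4=1

Syndrome = 9 (error at position 9)


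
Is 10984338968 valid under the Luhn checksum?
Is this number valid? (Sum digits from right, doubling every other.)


Luhn sum = 57
57 mod 10 = 7

Invalid (Luhn sum mod 10 = 7)


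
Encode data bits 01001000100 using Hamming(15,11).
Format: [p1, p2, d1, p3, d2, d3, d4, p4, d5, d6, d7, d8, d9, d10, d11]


Parity bits: p1=1, p2=0, p3=0, p4=0

100010001000100


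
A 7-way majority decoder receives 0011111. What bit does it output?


Ones: 5 out of 7
Threshold: 4

1 (5/7 voted 1)


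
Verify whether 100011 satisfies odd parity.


Number of 1s: 3

Yes, parity is correct (3 ones)


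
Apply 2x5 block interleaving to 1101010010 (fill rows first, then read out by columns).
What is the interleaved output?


Matrix:
  11010
  10010
Read columns: 1110001100

1110001100


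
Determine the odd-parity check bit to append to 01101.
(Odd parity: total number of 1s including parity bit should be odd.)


Number of 1s in data: 3
Parity bit: 0

0


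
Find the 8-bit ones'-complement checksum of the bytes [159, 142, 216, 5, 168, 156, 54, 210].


Sum = 1110 mod 256 = 86
Complement = 169

169


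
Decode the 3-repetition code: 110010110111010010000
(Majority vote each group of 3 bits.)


Groups: 110, 010, 110, 111, 010, 010, 000
Majority votes: 1011000

1011000


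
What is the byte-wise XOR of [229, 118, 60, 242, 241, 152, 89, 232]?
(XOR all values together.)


XOR chain: 229 ^ 118 ^ 60 ^ 242 ^ 241 ^ 152 ^ 89 ^ 232 = 133

133


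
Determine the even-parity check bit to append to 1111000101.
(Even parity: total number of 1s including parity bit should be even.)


Number of 1s in data: 6
Parity bit: 0

0


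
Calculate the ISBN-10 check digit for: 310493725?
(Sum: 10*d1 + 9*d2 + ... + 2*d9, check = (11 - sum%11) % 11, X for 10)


Weighted sum: 180
180 mod 11 = 4

Check digit: 7


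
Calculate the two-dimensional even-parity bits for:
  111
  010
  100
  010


Row parities: 1111
Column parities: 011

Row P: 1111, Col P: 011, Corner: 0


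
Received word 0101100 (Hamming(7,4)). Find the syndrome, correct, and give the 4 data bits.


Syndrome = 3: error at position 3

Data: 1100 (corrected bit 3)


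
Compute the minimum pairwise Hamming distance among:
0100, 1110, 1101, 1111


Comparing all pairs, minimum distance: 1
Can detect 0 errors, correct 0 errors

1


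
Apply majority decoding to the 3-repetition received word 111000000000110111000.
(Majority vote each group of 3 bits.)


Groups: 111, 000, 000, 000, 110, 111, 000
Majority votes: 1000110

1000110


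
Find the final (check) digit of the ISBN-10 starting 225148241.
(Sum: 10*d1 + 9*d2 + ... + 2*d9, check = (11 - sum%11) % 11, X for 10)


Weighted sum: 171
171 mod 11 = 6

Check digit: 5


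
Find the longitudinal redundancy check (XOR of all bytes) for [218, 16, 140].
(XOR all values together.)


XOR chain: 218 ^ 16 ^ 140 = 70

70


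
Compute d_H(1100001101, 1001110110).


XOR: 0101111011
Count of 1s: 7

7


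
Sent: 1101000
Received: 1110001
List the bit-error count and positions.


XOR: 0011001

3 error(s) at position(s): 2, 3, 6


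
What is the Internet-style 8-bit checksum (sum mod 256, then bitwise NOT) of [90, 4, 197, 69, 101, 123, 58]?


Sum = 642 mod 256 = 130
Complement = 125

125


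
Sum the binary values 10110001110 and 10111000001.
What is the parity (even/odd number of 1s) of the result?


10110001110 = 1422
10111000001 = 1473
Sum = 2895 = 101101001111
1s count = 8

even parity (8 ones in 101101001111)


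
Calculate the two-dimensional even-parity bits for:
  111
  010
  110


Row parities: 110
Column parities: 011

Row P: 110, Col P: 011, Corner: 0


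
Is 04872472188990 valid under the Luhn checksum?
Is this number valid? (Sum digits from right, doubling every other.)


Luhn sum = 68
68 mod 10 = 8

Invalid (Luhn sum mod 10 = 8)


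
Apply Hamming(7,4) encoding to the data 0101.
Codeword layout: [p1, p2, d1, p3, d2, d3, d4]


Parity bits: p1=0, p2=1, p3=0

0100101


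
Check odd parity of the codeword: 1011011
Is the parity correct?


Number of 1s: 5

Yes, parity is correct (5 ones)


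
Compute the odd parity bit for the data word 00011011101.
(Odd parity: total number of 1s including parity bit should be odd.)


Number of 1s in data: 6
Parity bit: 1

1


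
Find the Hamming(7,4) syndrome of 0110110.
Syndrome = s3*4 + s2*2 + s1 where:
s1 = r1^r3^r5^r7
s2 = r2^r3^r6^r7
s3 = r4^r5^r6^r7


s1=0, s2=1, s3=0

Syndrome = 2 (error at position 2)


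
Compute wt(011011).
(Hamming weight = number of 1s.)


Counting 1s in 011011

4


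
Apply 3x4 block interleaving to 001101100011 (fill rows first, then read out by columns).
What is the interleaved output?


Matrix:
  0011
  0110
  0011
Read columns: 000010111101

000010111101


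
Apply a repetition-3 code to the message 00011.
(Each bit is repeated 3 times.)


Each bit -> 3 copies

000000000111111


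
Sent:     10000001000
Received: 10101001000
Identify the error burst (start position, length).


XOR: 00101000000

Burst at position 2, length 3


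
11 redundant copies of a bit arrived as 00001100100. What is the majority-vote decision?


Ones: 3 out of 11
Threshold: 6

0 (3/11 voted 1)


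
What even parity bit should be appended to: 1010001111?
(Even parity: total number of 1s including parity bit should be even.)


Number of 1s in data: 6
Parity bit: 0

0


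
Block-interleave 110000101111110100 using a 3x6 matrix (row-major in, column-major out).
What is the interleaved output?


Matrix:
  110000
  101111
  110100
Read columns: 111101010011010010

111101010011010010


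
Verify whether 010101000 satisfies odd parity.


Number of 1s: 3

Yes, parity is correct (3 ones)


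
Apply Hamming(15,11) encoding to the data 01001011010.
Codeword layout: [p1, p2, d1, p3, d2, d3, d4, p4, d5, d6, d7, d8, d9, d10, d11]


Parity bits: p1=1, p2=0, p3=1, p4=0

100110001011010


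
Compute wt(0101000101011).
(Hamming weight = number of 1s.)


Counting 1s in 0101000101011

6


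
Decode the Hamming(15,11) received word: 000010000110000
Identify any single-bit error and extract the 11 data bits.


Syndrome = 4: error at position 4

Data: 01000110000 (corrected bit 4)


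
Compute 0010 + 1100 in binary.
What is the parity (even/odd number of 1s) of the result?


0010 = 2
1100 = 12
Sum = 14 = 1110
1s count = 3

odd parity (3 ones in 1110)


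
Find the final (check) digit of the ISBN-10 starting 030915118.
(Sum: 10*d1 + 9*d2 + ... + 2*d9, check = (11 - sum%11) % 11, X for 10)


Weighted sum: 144
144 mod 11 = 1

Check digit: X


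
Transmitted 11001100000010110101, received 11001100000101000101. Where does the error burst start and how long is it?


XOR: 00000000000111110000

Burst at position 11, length 5


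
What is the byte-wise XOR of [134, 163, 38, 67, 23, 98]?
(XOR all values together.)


XOR chain: 134 ^ 163 ^ 38 ^ 67 ^ 23 ^ 98 = 53

53


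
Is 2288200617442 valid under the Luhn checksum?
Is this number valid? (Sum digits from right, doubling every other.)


Luhn sum = 46
46 mod 10 = 6

Invalid (Luhn sum mod 10 = 6)


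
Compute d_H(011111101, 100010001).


XOR: 111101100
Count of 1s: 6

6


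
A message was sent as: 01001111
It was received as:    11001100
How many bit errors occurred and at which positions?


XOR: 10000011

3 error(s) at position(s): 0, 6, 7


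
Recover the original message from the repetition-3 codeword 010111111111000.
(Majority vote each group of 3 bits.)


Groups: 010, 111, 111, 111, 000
Majority votes: 01110

01110


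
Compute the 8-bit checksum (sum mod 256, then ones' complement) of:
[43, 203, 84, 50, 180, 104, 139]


Sum = 803 mod 256 = 35
Complement = 220

220


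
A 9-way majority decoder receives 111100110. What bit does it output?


Ones: 6 out of 9
Threshold: 5

1 (6/9 voted 1)


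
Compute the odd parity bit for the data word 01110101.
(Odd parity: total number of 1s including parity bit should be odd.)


Number of 1s in data: 5
Parity bit: 0

0


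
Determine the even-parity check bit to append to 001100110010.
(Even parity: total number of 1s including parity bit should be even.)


Number of 1s in data: 5
Parity bit: 1

1


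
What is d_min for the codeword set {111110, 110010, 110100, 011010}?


Comparing all pairs, minimum distance: 2
Can detect 1 errors, correct 0 errors

2


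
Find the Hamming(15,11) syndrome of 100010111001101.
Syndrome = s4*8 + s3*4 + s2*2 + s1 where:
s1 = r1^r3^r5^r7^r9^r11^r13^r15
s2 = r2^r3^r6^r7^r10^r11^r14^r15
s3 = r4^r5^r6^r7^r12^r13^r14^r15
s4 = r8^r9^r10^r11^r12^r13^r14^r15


s1=0, s2=0, s3=1, s4=1

Syndrome = 12 (error at position 12)


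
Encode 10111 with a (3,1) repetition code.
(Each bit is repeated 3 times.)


Each bit -> 3 copies

111000111111111


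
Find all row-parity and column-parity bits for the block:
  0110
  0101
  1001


Row parities: 000
Column parities: 1010

Row P: 000, Col P: 1010, Corner: 0


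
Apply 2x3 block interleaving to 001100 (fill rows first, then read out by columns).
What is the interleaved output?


Matrix:
  001
  100
Read columns: 010010

010010


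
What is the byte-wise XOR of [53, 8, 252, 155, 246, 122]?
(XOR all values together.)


XOR chain: 53 ^ 8 ^ 252 ^ 155 ^ 246 ^ 122 = 214

214


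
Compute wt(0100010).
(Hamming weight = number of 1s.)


Counting 1s in 0100010

2


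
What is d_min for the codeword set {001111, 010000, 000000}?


Comparing all pairs, minimum distance: 1
Can detect 0 errors, correct 0 errors

1


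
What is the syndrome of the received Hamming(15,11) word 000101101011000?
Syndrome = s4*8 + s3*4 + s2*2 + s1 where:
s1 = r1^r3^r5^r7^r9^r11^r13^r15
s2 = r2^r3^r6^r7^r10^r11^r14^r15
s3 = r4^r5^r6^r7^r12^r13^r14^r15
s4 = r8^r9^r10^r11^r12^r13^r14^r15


s1=1, s2=1, s3=0, s4=1

Syndrome = 11 (error at position 11)


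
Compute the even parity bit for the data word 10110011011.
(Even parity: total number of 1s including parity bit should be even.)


Number of 1s in data: 7
Parity bit: 1

1


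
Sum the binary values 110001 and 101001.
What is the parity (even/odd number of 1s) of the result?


110001 = 49
101001 = 41
Sum = 90 = 1011010
1s count = 4

even parity (4 ones in 1011010)


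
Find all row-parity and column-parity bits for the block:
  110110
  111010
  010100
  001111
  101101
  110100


Row parities: 000001
Column parities: 001110

Row P: 000001, Col P: 001110, Corner: 1


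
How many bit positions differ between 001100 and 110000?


XOR: 111100
Count of 1s: 4

4


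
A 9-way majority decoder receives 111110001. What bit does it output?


Ones: 6 out of 9
Threshold: 5

1 (6/9 voted 1)


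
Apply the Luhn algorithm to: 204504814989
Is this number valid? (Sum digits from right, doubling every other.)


Luhn sum = 62
62 mod 10 = 2

Invalid (Luhn sum mod 10 = 2)


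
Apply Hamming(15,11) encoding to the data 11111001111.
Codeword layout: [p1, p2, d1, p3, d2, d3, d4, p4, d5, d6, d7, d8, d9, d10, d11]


Parity bits: p1=0, p2=1, p3=1, p4=1

011111111001111


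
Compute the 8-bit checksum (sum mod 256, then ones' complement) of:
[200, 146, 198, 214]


Sum = 758 mod 256 = 246
Complement = 9

9


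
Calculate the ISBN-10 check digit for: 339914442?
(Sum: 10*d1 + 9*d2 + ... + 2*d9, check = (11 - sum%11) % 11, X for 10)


Weighted sum: 250
250 mod 11 = 8

Check digit: 3


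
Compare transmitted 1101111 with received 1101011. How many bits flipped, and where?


XOR: 0000100

1 error(s) at position(s): 4


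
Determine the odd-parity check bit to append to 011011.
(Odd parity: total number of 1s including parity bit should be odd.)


Number of 1s in data: 4
Parity bit: 1

1
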